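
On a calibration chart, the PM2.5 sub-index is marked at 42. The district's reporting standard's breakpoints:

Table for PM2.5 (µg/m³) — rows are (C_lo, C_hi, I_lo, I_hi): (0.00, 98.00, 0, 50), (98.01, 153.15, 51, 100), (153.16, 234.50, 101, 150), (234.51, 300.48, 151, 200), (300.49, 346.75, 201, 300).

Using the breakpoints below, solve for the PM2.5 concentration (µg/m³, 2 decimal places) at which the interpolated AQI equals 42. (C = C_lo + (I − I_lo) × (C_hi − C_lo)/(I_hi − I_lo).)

82.32

AQI 42 lies in the 0–50 band, which corresponds to 0.00–98.00 µg/m³.
C = 0.00 + (42−0)×(98.00−0.00)/(50−0) = 0.00 + 42×98.00/50 ≈ 82.3200 µg/m³ → 82.32 µg/m³ to 2 dp.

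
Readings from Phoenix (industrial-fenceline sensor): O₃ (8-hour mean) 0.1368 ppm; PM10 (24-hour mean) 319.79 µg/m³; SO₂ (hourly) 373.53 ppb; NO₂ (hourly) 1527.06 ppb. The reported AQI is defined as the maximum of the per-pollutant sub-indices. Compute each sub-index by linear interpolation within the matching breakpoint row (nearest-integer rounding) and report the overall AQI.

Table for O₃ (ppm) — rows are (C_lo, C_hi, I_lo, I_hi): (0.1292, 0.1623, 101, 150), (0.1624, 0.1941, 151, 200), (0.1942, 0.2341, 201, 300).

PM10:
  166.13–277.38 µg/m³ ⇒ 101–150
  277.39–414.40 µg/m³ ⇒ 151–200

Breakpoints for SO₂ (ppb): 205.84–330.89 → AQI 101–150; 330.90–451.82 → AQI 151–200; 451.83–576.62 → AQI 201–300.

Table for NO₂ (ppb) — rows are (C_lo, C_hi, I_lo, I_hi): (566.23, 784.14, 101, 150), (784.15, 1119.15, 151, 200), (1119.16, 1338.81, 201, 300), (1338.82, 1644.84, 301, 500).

O₃: row 0.1292–0.1623 (AQI 101–150). (150−101)·(0.1368−0.1292)/(0.1623−0.1292) + 101 = 49·0.0076/0.0331 + 101 ≈ 112.25 → 112.
PM10 319.79: bracket 277.39–414.40 → index 151–200; slope 49/137.01, offset 42.40.
AQI = 151 + 49/137.01·42.40 ≈ 166.16 ⇒ 166.
SO₂: row 330.90–451.82 (AQI 151–200). (200−151)·(373.53−330.90)/(451.82−330.90) + 151 = 49·42.63/120.92 + 151 ≈ 168.27 → 168.
NO₂: row 1338.82–1644.84 (AQI 301–500). (500−301)·(1527.06−1338.82)/(1644.84−1338.82) + 301 = 199·188.24/306.02 + 301 ≈ 423.41 → 423.
Sub-indices: O₃→112, PM10→166, SO₂→168, NO₂→423. Overall AQI = max = 423; dominant pollutant is NO₂.
AQI 423: Hazardous.

423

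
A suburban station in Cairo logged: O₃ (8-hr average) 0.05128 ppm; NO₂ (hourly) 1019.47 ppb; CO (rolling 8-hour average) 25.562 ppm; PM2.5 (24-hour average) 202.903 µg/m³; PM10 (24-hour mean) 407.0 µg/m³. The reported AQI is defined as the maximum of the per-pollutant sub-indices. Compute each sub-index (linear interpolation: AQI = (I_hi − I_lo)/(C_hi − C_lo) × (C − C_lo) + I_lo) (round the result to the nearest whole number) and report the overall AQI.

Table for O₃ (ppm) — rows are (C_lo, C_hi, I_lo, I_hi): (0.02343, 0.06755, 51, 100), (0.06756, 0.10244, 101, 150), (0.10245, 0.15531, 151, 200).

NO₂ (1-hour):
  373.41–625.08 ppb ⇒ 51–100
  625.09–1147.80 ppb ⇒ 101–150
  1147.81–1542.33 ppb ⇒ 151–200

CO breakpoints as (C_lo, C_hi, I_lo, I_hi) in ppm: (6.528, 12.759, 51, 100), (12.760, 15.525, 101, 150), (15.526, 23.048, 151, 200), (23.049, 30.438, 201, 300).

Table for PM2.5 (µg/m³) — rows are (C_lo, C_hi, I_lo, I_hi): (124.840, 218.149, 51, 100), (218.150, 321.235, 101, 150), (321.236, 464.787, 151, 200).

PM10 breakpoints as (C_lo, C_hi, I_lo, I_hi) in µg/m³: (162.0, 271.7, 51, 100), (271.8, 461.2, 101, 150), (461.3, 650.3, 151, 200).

O₃: row 0.02343–0.06755 (AQI 51–100). (100−51)·(0.05128−0.02343)/(0.06755−0.02343) + 51 = 49·0.02785/0.04412 + 51 ≈ 81.93 → 82.
NO₂: 1019.47 lies in 625.09–1147.80, so I_lo=101, I_hi=150, C_lo=625.09, C_hi=1147.80.
(150−101)/(1147.80−625.09) × (1019.47−625.09) + 101 = 49/522.71 × 394.38 + 101 ≈ 137.97 → 138.
CO: row 23.049–30.438 (AQI 201–300). (300−201)·(25.562−23.049)/(30.438−23.049) + 201 = 99·2.513/7.389 + 201 ≈ 234.67 → 235.
PM2.5 202.903: bracket 124.840–218.149 → index 51–100; slope 49/93.309, offset 78.063.
AQI = 51 + 49/93.309·78.063 ≈ 91.99 ⇒ 92.
PM10: 407.0 lies in 271.8–461.2, so I_lo=101, I_hi=150, C_lo=271.8, C_hi=461.2.
(150−101)/(461.2−271.8) × (407.0−271.8) + 101 = 49/189.4 × 135.2 + 101 ≈ 135.98 → 136.
Sub-indices: O₃→82, NO₂→138, CO→235, PM2.5→92, PM10→136. Overall AQI = max = 235; dominant pollutant is CO.

235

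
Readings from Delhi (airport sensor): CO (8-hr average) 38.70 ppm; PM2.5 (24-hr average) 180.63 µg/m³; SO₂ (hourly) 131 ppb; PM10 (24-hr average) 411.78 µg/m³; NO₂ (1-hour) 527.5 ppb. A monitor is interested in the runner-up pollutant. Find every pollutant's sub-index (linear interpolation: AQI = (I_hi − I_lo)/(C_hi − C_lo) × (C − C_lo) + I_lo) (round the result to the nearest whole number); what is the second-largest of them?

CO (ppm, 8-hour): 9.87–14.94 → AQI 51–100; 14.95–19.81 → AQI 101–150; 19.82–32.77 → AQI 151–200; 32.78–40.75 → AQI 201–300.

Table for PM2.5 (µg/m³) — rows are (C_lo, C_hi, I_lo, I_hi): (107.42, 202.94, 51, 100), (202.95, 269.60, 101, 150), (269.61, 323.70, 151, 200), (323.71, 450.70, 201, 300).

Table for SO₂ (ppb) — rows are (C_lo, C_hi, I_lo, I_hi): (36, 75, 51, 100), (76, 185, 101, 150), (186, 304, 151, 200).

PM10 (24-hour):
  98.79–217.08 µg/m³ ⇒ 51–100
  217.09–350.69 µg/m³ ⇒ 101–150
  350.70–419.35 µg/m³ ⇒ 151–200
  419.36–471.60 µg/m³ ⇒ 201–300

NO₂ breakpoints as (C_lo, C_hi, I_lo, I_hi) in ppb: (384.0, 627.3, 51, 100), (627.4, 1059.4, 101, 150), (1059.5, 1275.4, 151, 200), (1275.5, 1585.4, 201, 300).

195

CO 38.70: bracket 32.78–40.75 → index 201–300; slope 99/7.97, offset 5.92.
AQI = 201 + 99/7.97·5.92 ≈ 274.54 ⇒ 275.
PM2.5 180.63: bracket 107.42–202.94 → index 51–100; slope 49/95.52, offset 73.21.
AQI = 51 + 49/95.52·73.21 ≈ 88.56 ⇒ 89.
SO₂ 131: bracket 76–185 → index 101–150; slope 49/109, offset 55.
AQI = 101 + 49/109·55 ≈ 125.72 ⇒ 126.
PM10: 411.78 lies in 350.70–419.35, so I_lo=151, I_hi=200, C_lo=350.70, C_hi=419.35.
(200−151)/(419.35−350.70) × (411.78−350.70) + 151 = 49/68.65 × 61.08 + 151 ≈ 194.60 → 195.
NO₂: 527.5 lies in 384.0–627.3, so I_lo=51, I_hi=100, C_lo=384.0, C_hi=627.3.
(100−51)/(627.3−384.0) × (527.5−384.0) + 51 = 49/243.3 × 143.5 + 51 ≈ 79.90 → 80.
Sub-indices: CO→275, PM2.5→89, SO₂→126, PM10→195, NO₂→80. Ranked high→low: 275, 195, 126, 89, 80. Second-highest sub-index = 195.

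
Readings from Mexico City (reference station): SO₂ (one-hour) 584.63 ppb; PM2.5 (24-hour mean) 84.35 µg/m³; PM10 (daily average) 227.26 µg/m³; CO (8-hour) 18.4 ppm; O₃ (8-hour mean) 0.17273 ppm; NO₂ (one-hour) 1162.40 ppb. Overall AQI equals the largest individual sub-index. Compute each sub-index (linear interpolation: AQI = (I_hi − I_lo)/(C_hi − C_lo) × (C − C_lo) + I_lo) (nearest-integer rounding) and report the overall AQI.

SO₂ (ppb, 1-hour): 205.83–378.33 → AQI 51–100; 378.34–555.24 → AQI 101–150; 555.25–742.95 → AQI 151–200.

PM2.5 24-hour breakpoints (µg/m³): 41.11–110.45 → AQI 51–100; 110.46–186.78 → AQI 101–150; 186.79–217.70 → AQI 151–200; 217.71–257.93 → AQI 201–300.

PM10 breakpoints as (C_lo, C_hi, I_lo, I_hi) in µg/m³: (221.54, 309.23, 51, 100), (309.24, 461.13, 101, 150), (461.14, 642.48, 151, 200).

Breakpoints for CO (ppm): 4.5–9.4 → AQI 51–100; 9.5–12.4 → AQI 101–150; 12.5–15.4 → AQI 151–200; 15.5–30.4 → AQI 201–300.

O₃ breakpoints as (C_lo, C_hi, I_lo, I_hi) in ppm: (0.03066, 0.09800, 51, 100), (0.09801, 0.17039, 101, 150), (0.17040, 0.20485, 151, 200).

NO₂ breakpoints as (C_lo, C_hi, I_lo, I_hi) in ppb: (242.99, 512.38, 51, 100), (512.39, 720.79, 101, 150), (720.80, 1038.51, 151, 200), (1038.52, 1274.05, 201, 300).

253

SO₂: 584.63 lies in 555.25–742.95, so I_lo=151, I_hi=200, C_lo=555.25, C_hi=742.95.
(200−151)/(742.95−555.25) × (584.63−555.25) + 151 = 49/187.70 × 29.38 + 151 ≈ 158.67 → 159.
PM2.5: 84.35 ∈ [41.11, 110.45] ↔ index [51, 100].
51 + (84.35−41.11)·(100−51)/(110.45−41.11) = 51 + 43.24·49/69.34 ≈ 81.56, so AQI = 82.
PM10: 227.26 lies in 221.54–309.23, so I_lo=51, I_hi=100, C_lo=221.54, C_hi=309.23.
(100−51)/(309.23−221.54) × (227.26−221.54) + 51 = 49/87.69 × 5.72 + 51 ≈ 54.20 → 54.
CO: 18.4 ∈ [15.5, 30.4] ↔ index [201, 300].
201 + (18.4−15.5)·(300−201)/(30.4−15.5) = 201 + 2.9·99/14.9 ≈ 220.27, so AQI = 220.
O₃: 0.17273 lies in 0.17040–0.20485, so I_lo=151, I_hi=200, C_lo=0.17040, C_hi=0.20485.
(200−151)/(0.20485−0.17040) × (0.17273−0.17040) + 151 = 49/0.03445 × 0.00233 + 151 ≈ 154.31 → 154.
NO₂ 1162.40: bracket 1038.52–1274.05 → index 201–300; slope 99/235.53, offset 123.88.
AQI = 201 + 99/235.53·123.88 ≈ 253.07 ⇒ 253.
Sub-indices: SO₂→159, PM2.5→82, PM10→54, CO→220, O₃→154, NO₂→253. Overall AQI = max = 253; dominant pollutant is NO₂.
AQI 253: Very Unhealthy.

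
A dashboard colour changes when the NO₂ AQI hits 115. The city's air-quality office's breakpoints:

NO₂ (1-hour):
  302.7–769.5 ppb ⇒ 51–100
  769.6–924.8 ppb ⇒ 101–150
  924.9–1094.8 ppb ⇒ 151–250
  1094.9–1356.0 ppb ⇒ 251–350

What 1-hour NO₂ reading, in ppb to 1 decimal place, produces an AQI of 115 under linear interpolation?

813.9

AQI 115 lies in the 101–150 band, which corresponds to 769.6–924.8 ppb.
C = 769.6 + (115−101)×(924.8−769.6)/(150−101) = 769.6 + 14×155.2/49 ≈ 813.943 ppb → 813.9 ppb to 1 dp.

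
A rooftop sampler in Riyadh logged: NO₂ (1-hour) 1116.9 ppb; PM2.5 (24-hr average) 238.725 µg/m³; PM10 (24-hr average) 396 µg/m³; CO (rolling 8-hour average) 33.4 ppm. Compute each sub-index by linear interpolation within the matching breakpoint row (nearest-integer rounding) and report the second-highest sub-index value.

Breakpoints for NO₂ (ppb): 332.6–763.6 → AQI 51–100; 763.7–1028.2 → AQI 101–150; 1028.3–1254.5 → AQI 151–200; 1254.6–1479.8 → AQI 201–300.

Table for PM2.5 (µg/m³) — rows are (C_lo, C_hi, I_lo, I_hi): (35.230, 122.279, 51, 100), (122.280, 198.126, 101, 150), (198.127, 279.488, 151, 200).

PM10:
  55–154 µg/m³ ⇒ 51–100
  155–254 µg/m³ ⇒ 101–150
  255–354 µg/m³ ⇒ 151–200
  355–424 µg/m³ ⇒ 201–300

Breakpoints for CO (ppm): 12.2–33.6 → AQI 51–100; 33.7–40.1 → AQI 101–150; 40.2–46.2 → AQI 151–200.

NO₂: 1116.9 lies in 1028.3–1254.5, so I_lo=151, I_hi=200, C_lo=1028.3, C_hi=1254.5.
(200−151)/(1254.5−1028.3) × (1116.9−1028.3) + 151 = 49/226.2 × 88.6 + 151 ≈ 170.19 → 170.
PM2.5: row 198.127–279.488 (AQI 151–200). (200−151)·(238.725−198.127)/(279.488−198.127) + 151 = 49·40.598/81.361 + 151 ≈ 175.45 → 175.
PM10: row 355–424 (AQI 201–300). (300−201)·(396−355)/(424−355) + 201 = 99·41/69 + 201 ≈ 259.83 → 260.
CO 33.4: bracket 12.2–33.6 → index 51–100; slope 49/21.4, offset 21.2.
AQI = 51 + 49/21.4·21.2 ≈ 99.54 ⇒ 100.
Sub-indices: NO₂→170, PM2.5→175, PM10→260, CO→100. Ranked high→low: 260, 175, 170, 100. Second-highest sub-index = 175.

175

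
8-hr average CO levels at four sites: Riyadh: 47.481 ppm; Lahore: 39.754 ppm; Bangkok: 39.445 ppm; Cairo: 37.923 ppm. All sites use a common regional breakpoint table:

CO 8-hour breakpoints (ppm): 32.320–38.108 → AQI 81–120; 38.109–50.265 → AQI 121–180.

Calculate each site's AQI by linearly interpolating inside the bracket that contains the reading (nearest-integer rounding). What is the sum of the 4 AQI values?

Riyadh 47.481: bracket 38.109–50.265 → index 121–180; slope 59/12.156, offset 9.372.
AQI = 121 + 59/12.156·9.372 ≈ 166.49 ⇒ 166.
Lahore: 39.754 ∈ [38.109, 50.265] ↔ index [121, 180].
121 + (39.754−38.109)·(180−121)/(50.265−38.109) = 121 + 1.645·59/12.156 ≈ 128.98, so AQI = 129.
Bangkok: 39.445 ∈ [38.109, 50.265] ↔ index [121, 180].
121 + (39.445−38.109)·(180−121)/(50.265−38.109) = 121 + 1.336·59/12.156 ≈ 127.48, so AQI = 127.
Cairo 37.923: bracket 32.320–38.108 → index 81–120; slope 39/5.788, offset 5.603.
AQI = 81 + 39/5.788·5.603 ≈ 118.75 ⇒ 119.
AQIs: Riyadh=166, Lahore=129, Bangkok=127, Cairo=119. Sum = 166 + 129 + 127 + 119 = 541.

541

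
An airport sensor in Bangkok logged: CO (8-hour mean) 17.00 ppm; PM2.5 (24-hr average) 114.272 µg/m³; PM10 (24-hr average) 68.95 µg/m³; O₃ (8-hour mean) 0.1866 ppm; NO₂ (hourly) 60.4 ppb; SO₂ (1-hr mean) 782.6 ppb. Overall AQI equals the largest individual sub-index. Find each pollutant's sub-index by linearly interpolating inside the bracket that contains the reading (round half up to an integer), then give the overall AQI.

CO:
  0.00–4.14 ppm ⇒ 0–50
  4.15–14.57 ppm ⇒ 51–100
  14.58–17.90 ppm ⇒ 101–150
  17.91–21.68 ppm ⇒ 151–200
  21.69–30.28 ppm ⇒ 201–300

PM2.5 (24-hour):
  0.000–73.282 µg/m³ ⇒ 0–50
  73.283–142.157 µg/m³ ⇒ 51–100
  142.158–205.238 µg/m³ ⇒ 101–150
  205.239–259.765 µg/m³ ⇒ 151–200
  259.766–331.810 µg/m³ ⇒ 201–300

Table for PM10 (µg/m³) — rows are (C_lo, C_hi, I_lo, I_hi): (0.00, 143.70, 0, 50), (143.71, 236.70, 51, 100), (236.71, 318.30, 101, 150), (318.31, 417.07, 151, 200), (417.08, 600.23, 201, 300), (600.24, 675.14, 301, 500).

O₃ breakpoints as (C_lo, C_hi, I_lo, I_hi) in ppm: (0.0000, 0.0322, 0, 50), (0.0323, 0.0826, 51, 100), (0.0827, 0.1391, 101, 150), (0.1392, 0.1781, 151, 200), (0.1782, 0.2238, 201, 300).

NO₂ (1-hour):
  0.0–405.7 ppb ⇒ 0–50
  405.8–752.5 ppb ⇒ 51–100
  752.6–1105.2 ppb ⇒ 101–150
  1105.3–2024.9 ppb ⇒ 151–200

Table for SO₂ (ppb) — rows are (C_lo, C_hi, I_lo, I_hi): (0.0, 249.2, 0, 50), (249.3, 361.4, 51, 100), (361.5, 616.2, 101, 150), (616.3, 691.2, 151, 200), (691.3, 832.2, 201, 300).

CO: row 14.58–17.90 (AQI 101–150). (150−101)·(17.00−14.58)/(17.90−14.58) + 101 = 49·2.42/3.32 + 101 ≈ 136.72 → 137.
PM2.5: 114.272 lies in 73.283–142.157, so I_lo=51, I_hi=100, C_lo=73.283, C_hi=142.157.
(100−51)/(142.157−73.283) × (114.272−73.283) + 51 = 49/68.874 × 40.989 + 51 ≈ 80.16 → 80.
PM10: row 0.00–143.70 (AQI 0–50). (50−0)·(68.95−0.00)/(143.70−0.00) + 0 = 50·68.95/143.70 + 0 ≈ 23.99 → 24.
O₃: row 0.1782–0.2238 (AQI 201–300). (300−201)·(0.1866−0.1782)/(0.2238−0.1782) + 201 = 99·0.0084/0.0456 + 201 ≈ 219.24 → 219.
NO₂: 60.4 ∈ [0.0, 405.7] ↔ index [0, 50].
0 + (60.4−0.0)·(50−0)/(405.7−0.0) = 0 + 60.4·50/405.7 ≈ 7.44, so AQI = 7.
SO₂: row 691.3–832.2 (AQI 201–300). (300−201)·(782.6−691.3)/(832.2−691.3) + 201 = 99·91.3/140.9 + 201 ≈ 265.15 → 265.
Sub-indices: CO→137, PM2.5→80, PM10→24, O₃→219, NO₂→7, SO₂→265. Overall AQI = max = 265; dominant pollutant is SO₂.

265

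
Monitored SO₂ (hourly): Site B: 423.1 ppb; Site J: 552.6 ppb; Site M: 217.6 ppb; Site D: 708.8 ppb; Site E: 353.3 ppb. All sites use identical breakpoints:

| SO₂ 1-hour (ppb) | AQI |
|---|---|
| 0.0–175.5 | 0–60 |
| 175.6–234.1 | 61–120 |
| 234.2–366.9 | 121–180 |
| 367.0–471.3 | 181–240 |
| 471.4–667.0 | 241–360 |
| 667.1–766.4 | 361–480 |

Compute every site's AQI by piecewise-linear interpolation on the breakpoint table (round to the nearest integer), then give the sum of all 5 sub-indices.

1191

Site B: row 367.0–471.3 (AQI 181–240). (240−181)·(423.1−367.0)/(471.3−367.0) + 181 = 59·56.1/104.3 + 181 ≈ 212.73 → 213.
Site J 552.6: bracket 471.4–667.0 → index 241–360; slope 119/195.6, offset 81.2.
AQI = 241 + 119/195.6·81.2 ≈ 290.40 ⇒ 290.
Site M: 217.6 ∈ [175.6, 234.1] ↔ index [61, 120].
61 + (217.6−175.6)·(120−61)/(234.1−175.6) = 61 + 42.0·59/58.5 ≈ 103.36, so AQI = 103.
Site D: 708.8 lies in 667.1–766.4, so I_lo=361, I_hi=480, C_lo=667.1, C_hi=766.4.
(480−361)/(766.4−667.1) × (708.8−667.1) + 361 = 119/99.3 × 41.7 + 361 ≈ 410.97 → 411.
Site E: 353.3 ∈ [234.2, 366.9] ↔ index [121, 180].
121 + (353.3−234.2)·(180−121)/(366.9−234.2) = 121 + 119.1·59/132.7 ≈ 173.95, so AQI = 174.
AQIs: Site B=213, Site J=290, Site M=103, Site D=411, Site E=174. Sum = 213 + 290 + 103 + 411 + 174 = 1191.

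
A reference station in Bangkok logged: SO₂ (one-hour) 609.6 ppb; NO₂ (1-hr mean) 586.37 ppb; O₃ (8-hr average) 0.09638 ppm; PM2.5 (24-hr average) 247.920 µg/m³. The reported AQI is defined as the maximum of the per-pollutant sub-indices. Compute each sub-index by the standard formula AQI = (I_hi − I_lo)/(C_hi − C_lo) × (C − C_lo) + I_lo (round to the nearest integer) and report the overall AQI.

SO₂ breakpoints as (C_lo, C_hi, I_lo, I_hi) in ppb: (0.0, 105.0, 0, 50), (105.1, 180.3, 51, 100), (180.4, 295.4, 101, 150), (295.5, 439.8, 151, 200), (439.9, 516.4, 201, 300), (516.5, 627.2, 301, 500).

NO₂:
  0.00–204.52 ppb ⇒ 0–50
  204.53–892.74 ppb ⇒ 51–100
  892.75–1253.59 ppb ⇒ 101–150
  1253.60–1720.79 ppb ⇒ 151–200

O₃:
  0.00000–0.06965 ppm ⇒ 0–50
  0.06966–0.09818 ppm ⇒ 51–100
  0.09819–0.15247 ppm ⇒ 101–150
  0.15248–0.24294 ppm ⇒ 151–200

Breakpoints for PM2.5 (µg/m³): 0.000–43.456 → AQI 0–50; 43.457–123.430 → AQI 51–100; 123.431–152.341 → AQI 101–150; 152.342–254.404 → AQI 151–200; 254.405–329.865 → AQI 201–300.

SO₂: 609.6 ∈ [516.5, 627.2] ↔ index [301, 500].
301 + (609.6−516.5)·(500−301)/(627.2−516.5) = 301 + 93.1·199/110.7 ≈ 468.36, so AQI = 468.
NO₂: row 204.53–892.74 (AQI 51–100). (100−51)·(586.37−204.53)/(892.74−204.53) + 51 = 49·381.84/688.21 + 51 ≈ 78.19 → 78.
O₃ 0.09638: bracket 0.06966–0.09818 → index 51–100; slope 49/0.02852, offset 0.02672.
AQI = 51 + 49/0.02852·0.02672 ≈ 96.91 ⇒ 97.
PM2.5: 247.920 ∈ [152.342, 254.404] ↔ index [151, 200].
151 + (247.920−152.342)·(200−151)/(254.404−152.342) = 151 + 95.578·49/102.062 ≈ 196.89, so AQI = 197.
Sub-indices: SO₂→468, NO₂→78, O₃→97, PM2.5→197. Overall AQI = max = 468; dominant pollutant is SO₂.

468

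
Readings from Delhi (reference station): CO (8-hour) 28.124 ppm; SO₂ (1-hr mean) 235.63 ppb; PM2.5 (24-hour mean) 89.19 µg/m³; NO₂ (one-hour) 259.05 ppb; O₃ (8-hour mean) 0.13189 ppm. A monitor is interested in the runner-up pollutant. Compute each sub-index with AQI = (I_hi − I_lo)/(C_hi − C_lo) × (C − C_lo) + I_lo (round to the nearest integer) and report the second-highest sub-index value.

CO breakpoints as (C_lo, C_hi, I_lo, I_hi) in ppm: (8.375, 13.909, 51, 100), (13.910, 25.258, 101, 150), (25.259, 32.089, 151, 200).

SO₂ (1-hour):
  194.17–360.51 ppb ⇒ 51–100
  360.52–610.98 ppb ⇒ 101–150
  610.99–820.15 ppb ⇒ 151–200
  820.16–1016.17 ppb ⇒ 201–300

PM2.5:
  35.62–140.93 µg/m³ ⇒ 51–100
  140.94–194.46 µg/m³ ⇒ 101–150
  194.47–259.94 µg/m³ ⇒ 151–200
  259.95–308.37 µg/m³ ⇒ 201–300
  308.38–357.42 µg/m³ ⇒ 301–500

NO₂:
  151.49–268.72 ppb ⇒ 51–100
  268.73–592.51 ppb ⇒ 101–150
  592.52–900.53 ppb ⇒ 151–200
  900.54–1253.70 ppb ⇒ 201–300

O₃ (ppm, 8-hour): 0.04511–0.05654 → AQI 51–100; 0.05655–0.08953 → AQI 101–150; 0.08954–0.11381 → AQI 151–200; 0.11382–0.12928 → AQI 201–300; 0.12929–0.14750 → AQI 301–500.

CO: 28.124 ∈ [25.259, 32.089] ↔ index [151, 200].
151 + (28.124−25.259)·(200−151)/(32.089−25.259) = 151 + 2.865·49/6.830 ≈ 171.55, so AQI = 172.
SO₂: 235.63 lies in 194.17–360.51, so I_lo=51, I_hi=100, C_lo=194.17, C_hi=360.51.
(100−51)/(360.51−194.17) × (235.63−194.17) + 51 = 49/166.34 × 41.46 + 51 ≈ 63.21 → 63.
PM2.5: 89.19 ∈ [35.62, 140.93] ↔ index [51, 100].
51 + (89.19−35.62)·(100−51)/(140.93−35.62) = 51 + 53.57·49/105.31 ≈ 75.93, so AQI = 76.
NO₂: 259.05 ∈ [151.49, 268.72] ↔ index [51, 100].
51 + (259.05−151.49)·(100−51)/(268.72−151.49) = 51 + 107.56·49/117.23 ≈ 95.96, so AQI = 96.
O₃ 0.13189: bracket 0.12929–0.14750 → index 301–500; slope 199/0.01821, offset 0.00260.
AQI = 301 + 199/0.01821·0.00260 ≈ 329.41 ⇒ 329.
Sub-indices: CO→172, SO₂→63, PM2.5→76, NO₂→96, O₃→329. Ranked high→low: 329, 172, 96, 76, 63. Second-highest sub-index = 172.

172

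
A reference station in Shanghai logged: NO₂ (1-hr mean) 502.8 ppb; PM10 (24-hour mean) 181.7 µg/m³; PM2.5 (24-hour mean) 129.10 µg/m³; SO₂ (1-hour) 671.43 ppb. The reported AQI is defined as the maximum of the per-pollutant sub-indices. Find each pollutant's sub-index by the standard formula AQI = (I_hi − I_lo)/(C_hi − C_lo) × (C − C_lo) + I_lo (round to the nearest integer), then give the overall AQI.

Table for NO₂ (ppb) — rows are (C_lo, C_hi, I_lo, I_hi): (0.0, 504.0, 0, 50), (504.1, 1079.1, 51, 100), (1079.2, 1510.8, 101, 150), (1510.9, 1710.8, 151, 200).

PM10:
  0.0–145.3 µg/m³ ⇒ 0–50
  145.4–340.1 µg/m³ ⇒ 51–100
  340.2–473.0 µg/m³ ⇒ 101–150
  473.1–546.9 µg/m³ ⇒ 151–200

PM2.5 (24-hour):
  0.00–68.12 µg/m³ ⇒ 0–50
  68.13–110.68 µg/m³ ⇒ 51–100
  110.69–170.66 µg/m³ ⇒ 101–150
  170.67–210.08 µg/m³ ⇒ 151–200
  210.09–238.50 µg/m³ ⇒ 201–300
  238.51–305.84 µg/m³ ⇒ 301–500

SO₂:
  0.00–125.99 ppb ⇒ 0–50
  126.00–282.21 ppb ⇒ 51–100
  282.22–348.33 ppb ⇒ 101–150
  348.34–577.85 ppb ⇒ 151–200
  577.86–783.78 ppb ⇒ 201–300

246

NO₂: 502.8 lies in 0.0–504.0, so I_lo=0, I_hi=50, C_lo=0.0, C_hi=504.0.
(50−0)/(504.0−0.0) × (502.8−0.0) + 0 = 50/504.0 × 502.8 + 0 ≈ 49.88 → 50.
PM10 181.7: bracket 145.4–340.1 → index 51–100; slope 49/194.7, offset 36.3.
AQI = 51 + 49/194.7·36.3 ≈ 60.14 ⇒ 60.
PM2.5: 129.10 lies in 110.69–170.66, so I_lo=101, I_hi=150, C_lo=110.69, C_hi=170.66.
(150−101)/(170.66−110.69) × (129.10−110.69) + 101 = 49/59.97 × 18.41 + 101 ≈ 116.04 → 116.
SO₂: row 577.86–783.78 (AQI 201–300). (300−201)·(671.43−577.86)/(783.78−577.86) + 201 = 99·93.57/205.92 + 201 ≈ 245.99 → 246.
Sub-indices: NO₂→50, PM10→60, PM2.5→116, SO₂→246. Overall AQI = max = 246; dominant pollutant is SO₂.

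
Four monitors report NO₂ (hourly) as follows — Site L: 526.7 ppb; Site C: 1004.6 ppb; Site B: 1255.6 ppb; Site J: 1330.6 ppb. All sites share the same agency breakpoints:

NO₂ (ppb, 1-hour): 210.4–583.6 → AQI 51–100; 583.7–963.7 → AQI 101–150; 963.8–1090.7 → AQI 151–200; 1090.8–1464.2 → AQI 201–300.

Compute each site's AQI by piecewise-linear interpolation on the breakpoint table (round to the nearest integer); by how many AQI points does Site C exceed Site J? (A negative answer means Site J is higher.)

-98

Site L: 526.7 lies in 210.4–583.6, so I_lo=51, I_hi=100, C_lo=210.4, C_hi=583.6.
(100−51)/(583.6−210.4) × (526.7−210.4) + 51 = 49/373.2 × 316.3 + 51 ≈ 92.53 → 93.
Site C: 1004.6 lies in 963.8–1090.7, so I_lo=151, I_hi=200, C_lo=963.8, C_hi=1090.7.
(200−151)/(1090.7−963.8) × (1004.6−963.8) + 151 = 49/126.9 × 40.8 + 151 ≈ 166.75 → 167.
Site B: row 1090.8–1464.2 (AQI 201–300). (300−201)·(1255.6−1090.8)/(1464.2−1090.8) + 201 = 99·164.8/373.4 + 201 ≈ 244.69 → 245.
Site J: 1330.6 lies in 1090.8–1464.2, so I_lo=201, I_hi=300, C_lo=1090.8, C_hi=1464.2.
(300−201)/(1464.2−1090.8) × (1330.6−1090.8) + 201 = 99/373.4 × 239.8 + 201 ≈ 264.58 → 265.
AQIs: Site L=93, Site C=167, Site B=245, Site J=265. Site C (167) − Site J (265) = -98.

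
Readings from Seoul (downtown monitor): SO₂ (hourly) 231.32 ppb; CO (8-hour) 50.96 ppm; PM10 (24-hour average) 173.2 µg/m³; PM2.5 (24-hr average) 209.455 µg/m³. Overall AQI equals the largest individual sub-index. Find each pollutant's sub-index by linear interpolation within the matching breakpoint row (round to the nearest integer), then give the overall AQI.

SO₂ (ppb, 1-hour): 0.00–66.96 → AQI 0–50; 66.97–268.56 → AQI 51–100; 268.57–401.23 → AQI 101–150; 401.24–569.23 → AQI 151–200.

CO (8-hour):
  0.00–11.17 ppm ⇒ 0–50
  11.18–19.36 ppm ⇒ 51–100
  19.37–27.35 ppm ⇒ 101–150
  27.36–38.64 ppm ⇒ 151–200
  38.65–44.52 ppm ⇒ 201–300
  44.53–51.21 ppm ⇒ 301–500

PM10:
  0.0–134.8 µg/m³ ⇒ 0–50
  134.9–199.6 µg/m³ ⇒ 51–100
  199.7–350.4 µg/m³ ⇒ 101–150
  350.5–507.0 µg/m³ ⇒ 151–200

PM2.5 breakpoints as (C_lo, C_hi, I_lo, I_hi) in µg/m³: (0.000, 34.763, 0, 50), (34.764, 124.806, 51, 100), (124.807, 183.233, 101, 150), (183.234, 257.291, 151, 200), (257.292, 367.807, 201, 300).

493

SO₂: 231.32 ∈ [66.97, 268.56] ↔ index [51, 100].
51 + (231.32−66.97)·(100−51)/(268.56−66.97) = 51 + 164.35·49/201.59 ≈ 90.95, so AQI = 91.
CO 50.96: bracket 44.53–51.21 → index 301–500; slope 199/6.68, offset 6.43.
AQI = 301 + 199/6.68·6.43 ≈ 492.55 ⇒ 493.
PM10: 173.2 ∈ [134.9, 199.6] ↔ index [51, 100].
51 + (173.2−134.9)·(100−51)/(199.6−134.9) = 51 + 38.3·49/64.7 ≈ 80.01, so AQI = 80.
PM2.5: 209.455 lies in 183.234–257.291, so I_lo=151, I_hi=200, C_lo=183.234, C_hi=257.291.
(200−151)/(257.291−183.234) × (209.455−183.234) + 151 = 49/74.057 × 26.221 + 151 ≈ 168.35 → 168.
Sub-indices: SO₂→91, CO→493, PM10→80, PM2.5→168. Overall AQI = max = 493; dominant pollutant is CO.
AQI 493: Hazardous.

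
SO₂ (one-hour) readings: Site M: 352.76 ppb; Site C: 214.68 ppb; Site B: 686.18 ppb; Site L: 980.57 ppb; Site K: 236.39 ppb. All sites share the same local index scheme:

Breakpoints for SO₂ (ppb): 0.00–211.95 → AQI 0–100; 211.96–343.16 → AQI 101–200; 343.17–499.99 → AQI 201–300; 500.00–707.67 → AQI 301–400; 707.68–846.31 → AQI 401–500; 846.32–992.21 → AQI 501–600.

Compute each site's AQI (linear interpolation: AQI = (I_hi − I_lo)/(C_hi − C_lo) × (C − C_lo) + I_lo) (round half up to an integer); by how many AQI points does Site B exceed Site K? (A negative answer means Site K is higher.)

271

Site M: row 343.17–499.99 (AQI 201–300). (300−201)·(352.76−343.17)/(499.99−343.17) + 201 = 99·9.59/156.82 + 201 ≈ 207.05 → 207.
Site C: 214.68 ∈ [211.96, 343.16] ↔ index [101, 200].
101 + (214.68−211.96)·(200−101)/(343.16−211.96) = 101 + 2.72·99/131.20 ≈ 103.05, so AQI = 103.
Site B: 686.18 ∈ [500.00, 707.67] ↔ index [301, 400].
301 + (686.18−500.00)·(400−301)/(707.67−500.00) = 301 + 186.18·99/207.67 ≈ 389.76, so AQI = 390.
Site L 980.57: bracket 846.32–992.21 → index 501–600; slope 99/145.89, offset 134.25.
AQI = 501 + 99/145.89·134.25 ≈ 592.10 ⇒ 592.
Site K: 236.39 lies in 211.96–343.16, so I_lo=101, I_hi=200, C_lo=211.96, C_hi=343.16.
(200−101)/(343.16−211.96) × (236.39−211.96) + 101 = 99/131.20 × 24.43 + 101 ≈ 119.43 → 119.
AQIs: Site M=207, Site C=103, Site B=390, Site L=592, Site K=119. Site B (390) − Site K (119) = 271.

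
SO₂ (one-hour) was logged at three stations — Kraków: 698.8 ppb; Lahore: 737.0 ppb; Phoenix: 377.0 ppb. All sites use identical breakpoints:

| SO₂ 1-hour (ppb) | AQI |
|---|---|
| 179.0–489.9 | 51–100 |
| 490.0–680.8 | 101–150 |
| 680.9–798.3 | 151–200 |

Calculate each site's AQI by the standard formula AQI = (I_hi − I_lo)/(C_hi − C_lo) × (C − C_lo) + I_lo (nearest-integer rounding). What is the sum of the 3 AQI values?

414

Kraków 698.8: bracket 680.9–798.3 → index 151–200; slope 49/117.4, offset 17.9.
AQI = 151 + 49/117.4·17.9 ≈ 158.47 ⇒ 158.
Lahore: 737.0 lies in 680.9–798.3, so I_lo=151, I_hi=200, C_lo=680.9, C_hi=798.3.
(200−151)/(798.3−680.9) × (737.0−680.9) + 151 = 49/117.4 × 56.1 + 151 ≈ 174.41 → 174.
Phoenix: 377.0 ∈ [179.0, 489.9] ↔ index [51, 100].
51 + (377.0−179.0)·(100−51)/(489.9−179.0) = 51 + 198.0·49/310.9 ≈ 82.21, so AQI = 82.
AQIs: Kraków=158, Lahore=174, Phoenix=82. Sum = 158 + 174 + 82 = 414.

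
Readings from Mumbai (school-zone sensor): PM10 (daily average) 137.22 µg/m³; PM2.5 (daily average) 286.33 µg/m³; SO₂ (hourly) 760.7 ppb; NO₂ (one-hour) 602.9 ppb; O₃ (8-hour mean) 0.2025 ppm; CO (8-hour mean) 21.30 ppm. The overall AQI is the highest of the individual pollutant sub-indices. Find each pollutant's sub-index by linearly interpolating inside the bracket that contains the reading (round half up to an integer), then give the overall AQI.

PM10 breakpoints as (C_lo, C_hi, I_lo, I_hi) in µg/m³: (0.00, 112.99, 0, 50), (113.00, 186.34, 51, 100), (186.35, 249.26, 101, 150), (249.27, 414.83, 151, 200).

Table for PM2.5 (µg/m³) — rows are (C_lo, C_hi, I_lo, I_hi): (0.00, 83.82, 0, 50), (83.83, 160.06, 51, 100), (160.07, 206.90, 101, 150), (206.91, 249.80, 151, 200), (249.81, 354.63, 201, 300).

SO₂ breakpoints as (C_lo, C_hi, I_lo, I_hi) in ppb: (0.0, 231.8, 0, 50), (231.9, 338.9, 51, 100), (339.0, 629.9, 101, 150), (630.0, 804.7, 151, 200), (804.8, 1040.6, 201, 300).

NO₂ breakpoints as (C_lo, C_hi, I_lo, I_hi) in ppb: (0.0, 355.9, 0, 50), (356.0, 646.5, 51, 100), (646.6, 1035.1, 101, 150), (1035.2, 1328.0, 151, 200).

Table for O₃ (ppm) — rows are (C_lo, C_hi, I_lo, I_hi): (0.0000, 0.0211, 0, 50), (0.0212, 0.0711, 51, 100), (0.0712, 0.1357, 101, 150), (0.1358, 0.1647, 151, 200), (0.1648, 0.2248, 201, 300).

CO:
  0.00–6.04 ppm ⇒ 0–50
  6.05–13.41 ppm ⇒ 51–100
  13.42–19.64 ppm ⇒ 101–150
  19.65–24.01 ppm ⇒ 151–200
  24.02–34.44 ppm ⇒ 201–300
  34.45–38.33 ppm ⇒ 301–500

PM10: 137.22 ∈ [113.00, 186.34] ↔ index [51, 100].
51 + (137.22−113.00)·(100−51)/(186.34−113.00) = 51 + 24.22·49/73.34 ≈ 67.18, so AQI = 67.
PM2.5: 286.33 ∈ [249.81, 354.63] ↔ index [201, 300].
201 + (286.33−249.81)·(300−201)/(354.63−249.81) = 201 + 36.52·99/104.82 ≈ 235.49, so AQI = 235.
SO₂: 760.7 lies in 630.0–804.7, so I_lo=151, I_hi=200, C_lo=630.0, C_hi=804.7.
(200−151)/(804.7−630.0) × (760.7−630.0) + 151 = 49/174.7 × 130.7 + 151 ≈ 187.66 → 188.
NO₂: 602.9 ∈ [356.0, 646.5] ↔ index [51, 100].
51 + (602.9−356.0)·(100−51)/(646.5−356.0) = 51 + 246.9·49/290.5 ≈ 92.65, so AQI = 93.
O₃: 0.2025 lies in 0.1648–0.2248, so I_lo=201, I_hi=300, C_lo=0.1648, C_hi=0.2248.
(300−201)/(0.2248−0.1648) × (0.2025−0.1648) + 201 = 99/0.0600 × 0.0377 + 201 ≈ 263.21 → 263.
CO: 21.30 lies in 19.65–24.01, so I_lo=151, I_hi=200, C_lo=19.65, C_hi=24.01.
(200−151)/(24.01−19.65) × (21.30−19.65) + 151 = 49/4.36 × 1.65 + 151 ≈ 169.54 → 170.
Sub-indices: PM10→67, PM2.5→235, SO₂→188, NO₂→93, O₃→263, CO→170. Overall AQI = max = 263; dominant pollutant is O₃.

263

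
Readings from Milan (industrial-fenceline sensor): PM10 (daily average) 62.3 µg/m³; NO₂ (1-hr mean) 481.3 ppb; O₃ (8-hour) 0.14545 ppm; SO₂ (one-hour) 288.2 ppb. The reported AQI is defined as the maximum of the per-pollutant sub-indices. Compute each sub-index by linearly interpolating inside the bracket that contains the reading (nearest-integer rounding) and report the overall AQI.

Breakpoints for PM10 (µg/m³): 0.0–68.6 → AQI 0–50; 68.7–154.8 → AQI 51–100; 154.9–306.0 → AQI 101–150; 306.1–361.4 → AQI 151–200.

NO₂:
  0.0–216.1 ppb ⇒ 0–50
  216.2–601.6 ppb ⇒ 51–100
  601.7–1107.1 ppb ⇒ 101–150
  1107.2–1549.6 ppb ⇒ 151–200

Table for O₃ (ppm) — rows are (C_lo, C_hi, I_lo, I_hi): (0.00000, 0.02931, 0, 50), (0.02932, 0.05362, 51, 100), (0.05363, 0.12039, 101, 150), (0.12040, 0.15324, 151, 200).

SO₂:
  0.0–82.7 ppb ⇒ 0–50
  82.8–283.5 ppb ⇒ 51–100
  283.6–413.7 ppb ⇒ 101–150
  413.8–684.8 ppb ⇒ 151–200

188

PM10: row 0.0–68.6 (AQI 0–50). (50−0)·(62.3−0.0)/(68.6−0.0) + 0 = 50·62.3/68.6 + 0 ≈ 45.41 → 45.
NO₂: 481.3 lies in 216.2–601.6, so I_lo=51, I_hi=100, C_lo=216.2, C_hi=601.6.
(100−51)/(601.6−216.2) × (481.3−216.2) + 51 = 49/385.4 × 265.1 + 51 ≈ 84.70 → 85.
O₃: 0.14545 ∈ [0.12040, 0.15324] ↔ index [151, 200].
151 + (0.14545−0.12040)·(200−151)/(0.15324−0.12040) = 151 + 0.02505·49/0.03284 ≈ 188.38, so AQI = 188.
SO₂: row 283.6–413.7 (AQI 101–150). (150−101)·(288.2−283.6)/(413.7−283.6) + 101 = 49·4.6/130.1 + 101 ≈ 102.73 → 103.
Sub-indices: PM10→45, NO₂→85, O₃→188, SO₂→103. Overall AQI = max = 188; dominant pollutant is O₃.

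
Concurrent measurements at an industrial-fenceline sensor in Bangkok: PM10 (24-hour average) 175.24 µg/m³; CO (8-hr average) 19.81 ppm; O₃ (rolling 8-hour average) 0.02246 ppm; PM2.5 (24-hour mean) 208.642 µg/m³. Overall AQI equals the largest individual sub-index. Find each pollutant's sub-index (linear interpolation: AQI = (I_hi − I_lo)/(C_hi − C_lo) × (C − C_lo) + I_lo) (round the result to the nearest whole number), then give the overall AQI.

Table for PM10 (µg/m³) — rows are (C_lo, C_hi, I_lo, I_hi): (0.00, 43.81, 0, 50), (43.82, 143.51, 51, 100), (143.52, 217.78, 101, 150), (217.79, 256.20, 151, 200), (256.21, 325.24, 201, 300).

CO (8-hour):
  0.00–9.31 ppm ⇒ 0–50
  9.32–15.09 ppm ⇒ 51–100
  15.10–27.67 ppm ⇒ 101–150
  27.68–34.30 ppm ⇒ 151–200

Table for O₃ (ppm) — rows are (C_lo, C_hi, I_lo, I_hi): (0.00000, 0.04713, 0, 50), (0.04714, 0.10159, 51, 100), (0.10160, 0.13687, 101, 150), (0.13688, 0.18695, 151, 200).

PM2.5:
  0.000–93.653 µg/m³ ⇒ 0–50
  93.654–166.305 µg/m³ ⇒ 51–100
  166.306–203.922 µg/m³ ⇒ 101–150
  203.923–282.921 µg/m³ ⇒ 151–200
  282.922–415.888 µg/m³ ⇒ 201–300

154

PM10: 175.24 lies in 143.52–217.78, so I_lo=101, I_hi=150, C_lo=143.52, C_hi=217.78.
(150−101)/(217.78−143.52) × (175.24−143.52) + 101 = 49/74.26 × 31.72 + 101 ≈ 121.93 → 122.
CO: row 15.10–27.67 (AQI 101–150). (150−101)·(19.81−15.10)/(27.67−15.10) + 101 = 49·4.71/12.57 + 101 ≈ 119.36 → 119.
O₃: row 0.00000–0.04713 (AQI 0–50). (50−0)·(0.02246−0.00000)/(0.04713−0.00000) + 0 = 50·0.02246/0.04713 + 0 ≈ 23.83 → 24.
PM2.5 208.642: bracket 203.923–282.921 → index 151–200; slope 49/78.998, offset 4.719.
AQI = 151 + 49/78.998·4.719 ≈ 153.93 ⇒ 154.
Sub-indices: PM10→122, CO→119, O₃→24, PM2.5→154. Overall AQI = max = 154; dominant pollutant is PM2.5.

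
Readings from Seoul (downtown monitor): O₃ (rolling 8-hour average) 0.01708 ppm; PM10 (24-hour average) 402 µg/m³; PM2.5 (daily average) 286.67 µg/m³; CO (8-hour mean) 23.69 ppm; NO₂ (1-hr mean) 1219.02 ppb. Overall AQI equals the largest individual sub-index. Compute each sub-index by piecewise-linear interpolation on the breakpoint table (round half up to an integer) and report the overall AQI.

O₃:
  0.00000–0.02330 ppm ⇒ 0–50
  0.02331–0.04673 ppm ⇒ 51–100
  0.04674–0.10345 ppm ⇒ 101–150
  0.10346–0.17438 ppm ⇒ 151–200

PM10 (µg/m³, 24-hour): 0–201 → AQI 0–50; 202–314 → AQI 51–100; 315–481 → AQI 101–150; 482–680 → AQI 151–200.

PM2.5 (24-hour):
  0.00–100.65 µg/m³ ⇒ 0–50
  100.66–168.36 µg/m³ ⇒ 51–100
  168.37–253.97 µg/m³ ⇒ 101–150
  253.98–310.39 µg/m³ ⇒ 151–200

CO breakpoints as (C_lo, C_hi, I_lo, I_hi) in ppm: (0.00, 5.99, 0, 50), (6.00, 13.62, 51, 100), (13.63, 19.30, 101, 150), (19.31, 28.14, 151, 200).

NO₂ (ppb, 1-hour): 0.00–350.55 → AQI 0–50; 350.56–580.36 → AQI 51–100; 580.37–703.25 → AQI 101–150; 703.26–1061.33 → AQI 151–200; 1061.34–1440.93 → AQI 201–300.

242

O₃: 0.01708 lies in 0.00000–0.02330, so I_lo=0, I_hi=50, C_lo=0.00000, C_hi=0.02330.
(50−0)/(0.02330−0.00000) × (0.01708−0.00000) + 0 = 50/0.02330 × 0.01708 + 0 ≈ 36.65 → 37.
PM10: row 315–481 (AQI 101–150). (150−101)·(402−315)/(481−315) + 101 = 49·87/166 + 101 ≈ 126.68 → 127.
PM2.5 286.67: bracket 253.98–310.39 → index 151–200; slope 49/56.41, offset 32.69.
AQI = 151 + 49/56.41·32.69 ≈ 179.40 ⇒ 179.
CO: 23.69 lies in 19.31–28.14, so I_lo=151, I_hi=200, C_lo=19.31, C_hi=28.14.
(200−151)/(28.14−19.31) × (23.69−19.31) + 151 = 49/8.83 × 4.38 + 151 ≈ 175.31 → 175.
NO₂: 1219.02 ∈ [1061.34, 1440.93] ↔ index [201, 300].
201 + (1219.02−1061.34)·(300−201)/(1440.93−1061.34) = 201 + 157.68·99/379.59 ≈ 242.12, so AQI = 242.
Sub-indices: O₃→37, PM10→127, PM2.5→179, CO→175, NO₂→242. Overall AQI = max = 242; dominant pollutant is NO₂.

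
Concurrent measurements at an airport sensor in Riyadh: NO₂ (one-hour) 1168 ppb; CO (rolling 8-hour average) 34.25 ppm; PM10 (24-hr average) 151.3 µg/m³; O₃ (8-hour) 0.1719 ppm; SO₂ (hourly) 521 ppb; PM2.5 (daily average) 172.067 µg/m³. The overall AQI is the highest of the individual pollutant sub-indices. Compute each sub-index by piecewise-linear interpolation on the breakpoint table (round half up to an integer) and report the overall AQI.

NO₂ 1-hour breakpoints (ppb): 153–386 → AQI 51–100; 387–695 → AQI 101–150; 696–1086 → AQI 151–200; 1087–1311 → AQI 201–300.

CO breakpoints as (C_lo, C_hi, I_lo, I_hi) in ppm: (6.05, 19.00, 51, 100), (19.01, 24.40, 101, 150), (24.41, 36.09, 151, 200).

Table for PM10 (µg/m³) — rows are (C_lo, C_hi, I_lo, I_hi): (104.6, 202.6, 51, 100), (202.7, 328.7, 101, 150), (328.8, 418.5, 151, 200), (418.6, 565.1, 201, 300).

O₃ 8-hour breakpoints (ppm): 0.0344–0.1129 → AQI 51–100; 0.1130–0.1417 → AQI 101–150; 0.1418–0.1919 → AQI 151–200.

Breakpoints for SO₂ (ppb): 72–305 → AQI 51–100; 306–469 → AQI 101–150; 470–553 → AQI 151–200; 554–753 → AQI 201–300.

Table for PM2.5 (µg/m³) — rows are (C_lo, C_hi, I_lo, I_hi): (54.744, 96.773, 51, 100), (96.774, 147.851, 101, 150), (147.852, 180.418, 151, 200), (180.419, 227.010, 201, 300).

237

NO₂: 1168 lies in 1087–1311, so I_lo=201, I_hi=300, C_lo=1087, C_hi=1311.
(300−201)/(1311−1087) × (1168−1087) + 201 = 99/224 × 81 + 201 ≈ 236.80 → 237.
CO: 34.25 ∈ [24.41, 36.09] ↔ index [151, 200].
151 + (34.25−24.41)·(200−151)/(36.09−24.41) = 151 + 9.84·49/11.68 ≈ 192.28, so AQI = 192.
PM10: 151.3 ∈ [104.6, 202.6] ↔ index [51, 100].
51 + (151.3−104.6)·(100−51)/(202.6−104.6) = 51 + 46.7·49/98.0 ≈ 74.35, so AQI = 74.
O₃ 0.1719: bracket 0.1418–0.1919 → index 151–200; slope 49/0.0501, offset 0.0301.
AQI = 151 + 49/0.0501·0.0301 ≈ 180.44 ⇒ 180.
SO₂: 521 ∈ [470, 553] ↔ index [151, 200].
151 + (521−470)·(200−151)/(553−470) = 151 + 51·49/83 ≈ 181.11, so AQI = 181.
PM2.5: 172.067 ∈ [147.852, 180.418] ↔ index [151, 200].
151 + (172.067−147.852)·(200−151)/(180.418−147.852) = 151 + 24.215·49/32.566 ≈ 187.43, so AQI = 187.
Sub-indices: NO₂→237, CO→192, PM10→74, O₃→180, SO₂→181, PM2.5→187. Overall AQI = max = 237; dominant pollutant is NO₂.
AQI 237: Very Unhealthy.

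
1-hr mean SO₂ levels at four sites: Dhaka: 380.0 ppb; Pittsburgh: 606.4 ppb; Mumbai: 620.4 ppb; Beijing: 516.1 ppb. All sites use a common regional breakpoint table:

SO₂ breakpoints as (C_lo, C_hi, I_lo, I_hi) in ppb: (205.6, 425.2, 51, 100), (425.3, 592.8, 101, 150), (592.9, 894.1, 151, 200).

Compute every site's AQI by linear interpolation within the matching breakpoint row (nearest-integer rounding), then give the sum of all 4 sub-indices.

526

Dhaka: 380.0 lies in 205.6–425.2, so I_lo=51, I_hi=100, C_lo=205.6, C_hi=425.2.
(100−51)/(425.2−205.6) × (380.0−205.6) + 51 = 49/219.6 × 174.4 + 51 ≈ 89.91 → 90.
Pittsburgh: 606.4 lies in 592.9–894.1, so I_lo=151, I_hi=200, C_lo=592.9, C_hi=894.1.
(200−151)/(894.1−592.9) × (606.4−592.9) + 151 = 49/301.2 × 13.5 + 151 ≈ 153.20 → 153.
Mumbai: 620.4 ∈ [592.9, 894.1] ↔ index [151, 200].
151 + (620.4−592.9)·(200−151)/(894.1−592.9) = 151 + 27.5·49/301.2 ≈ 155.47, so AQI = 155.
Beijing: row 425.3–592.8 (AQI 101–150). (150−101)·(516.1−425.3)/(592.8−425.3) + 101 = 49·90.8/167.5 + 101 ≈ 127.56 → 128.
AQIs: Dhaka=90, Pittsburgh=153, Mumbai=155, Beijing=128. Sum = 90 + 153 + 155 + 128 = 526.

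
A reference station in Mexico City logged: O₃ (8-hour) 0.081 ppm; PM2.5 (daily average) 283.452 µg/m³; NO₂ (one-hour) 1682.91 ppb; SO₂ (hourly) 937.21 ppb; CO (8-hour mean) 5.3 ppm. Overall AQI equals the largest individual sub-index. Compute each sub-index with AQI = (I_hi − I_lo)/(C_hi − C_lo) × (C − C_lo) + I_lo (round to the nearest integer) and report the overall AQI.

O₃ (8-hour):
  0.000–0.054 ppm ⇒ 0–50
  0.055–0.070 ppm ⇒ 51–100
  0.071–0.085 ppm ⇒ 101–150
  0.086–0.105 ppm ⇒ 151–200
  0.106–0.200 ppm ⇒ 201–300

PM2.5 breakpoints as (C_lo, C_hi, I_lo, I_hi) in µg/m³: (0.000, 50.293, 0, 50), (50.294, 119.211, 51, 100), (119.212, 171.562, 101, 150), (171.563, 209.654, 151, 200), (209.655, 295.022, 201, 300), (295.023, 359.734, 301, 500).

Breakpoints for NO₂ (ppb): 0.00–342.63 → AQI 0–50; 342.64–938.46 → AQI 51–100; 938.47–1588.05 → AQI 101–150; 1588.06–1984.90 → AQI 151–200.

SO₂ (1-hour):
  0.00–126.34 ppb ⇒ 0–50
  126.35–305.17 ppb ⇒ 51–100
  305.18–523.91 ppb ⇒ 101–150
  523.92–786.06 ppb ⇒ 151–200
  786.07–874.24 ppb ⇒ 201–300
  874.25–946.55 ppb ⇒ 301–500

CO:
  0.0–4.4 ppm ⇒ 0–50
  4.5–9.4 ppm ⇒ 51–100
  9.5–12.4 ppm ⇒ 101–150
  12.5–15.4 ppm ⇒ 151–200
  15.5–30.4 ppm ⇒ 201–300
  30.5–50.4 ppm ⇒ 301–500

474

O₃: 0.081 ∈ [0.071, 0.085] ↔ index [101, 150].
101 + (0.081−0.071)·(150−101)/(0.085−0.071) = 101 + 0.010·49/0.014 ≈ 136.00, so AQI = 136.
PM2.5: 283.452 ∈ [209.655, 295.022] ↔ index [201, 300].
201 + (283.452−209.655)·(300−201)/(295.022−209.655) = 201 + 73.797·99/85.367 ≈ 286.58, so AQI = 287.
NO₂: 1682.91 lies in 1588.06–1984.90, so I_lo=151, I_hi=200, C_lo=1588.06, C_hi=1984.90.
(200−151)/(1984.90−1588.06) × (1682.91−1588.06) + 151 = 49/396.84 × 94.85 + 151 ≈ 162.71 → 163.
SO₂: 937.21 lies in 874.25–946.55, so I_lo=301, I_hi=500, C_lo=874.25, C_hi=946.55.
(500−301)/(946.55−874.25) × (937.21−874.25) + 301 = 199/72.30 × 62.96 + 301 ≈ 474.29 → 474.
CO: 5.3 ∈ [4.5, 9.4] ↔ index [51, 100].
51 + (5.3−4.5)·(100−51)/(9.4−4.5) = 51 + 0.8·49/4.9 ≈ 59.00, so AQI = 59.
Sub-indices: O₃→136, PM2.5→287, NO₂→163, SO₂→474, CO→59. Overall AQI = max = 474; dominant pollutant is SO₂.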